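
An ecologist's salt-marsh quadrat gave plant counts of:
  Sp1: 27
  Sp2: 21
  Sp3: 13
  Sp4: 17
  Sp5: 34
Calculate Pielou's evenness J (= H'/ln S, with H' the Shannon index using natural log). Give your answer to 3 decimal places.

Total N = 27+21+13+17+34 = 112, so the proportions are 0.24107, 0.1875, 0.11607, 0.15179, 0.30357 (working shown to 5 dp, full precision carried).
H' = −Σ pᵢ ln pᵢ = −((-0.34296) + (-0.31387) + (-0.24997) + (-0.28616) + (-0.36190)) = 1.55486.
With S = 5 species, ln S = 1.60944, so J = 1.55486/1.60944 = 0.96609, i.e. 0.966 to 3 decimal places.

0.966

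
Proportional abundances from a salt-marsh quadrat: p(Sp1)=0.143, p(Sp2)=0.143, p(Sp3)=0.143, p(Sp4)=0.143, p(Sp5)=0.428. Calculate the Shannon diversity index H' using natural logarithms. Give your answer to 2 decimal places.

Each pᵢ ln pᵢ term (working shown to 4 dp, full precision carried): 0.143×(-1.9449)=-0.2781, 0.143×(-1.9449)=-0.2781, 0.143×(-1.9449)=-0.2781, 0.143×(-1.9449)=-0.2781, 0.428×(-0.8486)=-0.3632.
Sum = -1.4757, so H' = 1.48.

1.48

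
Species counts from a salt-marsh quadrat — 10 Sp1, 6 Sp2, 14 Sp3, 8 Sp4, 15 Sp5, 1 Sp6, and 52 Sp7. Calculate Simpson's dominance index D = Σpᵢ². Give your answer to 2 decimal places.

0.30

Total N = 10+6+14+8+15+1+52 = 106, so the proportions are 0.0943, 0.0566, 0.1321, 0.0755, 0.1415, 0.0094, 0.4906 (working shown to 4 dp, full precision carried).
D = 0.0943² + 0.0566² + 0.1321² + 0.0755² + 0.1415² + 0.0094² + 0.4906² = 0.0089 + 0.0032 + 0.0174 + 0.0057 + 0.0200 + 0.0001 + 0.2407 = 0.2960.
To 2 decimal places, D = 0.30.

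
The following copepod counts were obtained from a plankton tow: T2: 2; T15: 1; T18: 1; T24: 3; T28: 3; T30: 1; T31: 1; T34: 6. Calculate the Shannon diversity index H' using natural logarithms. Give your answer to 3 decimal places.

Total N = 2+1+1+3+3+1+1+6 = 18, so the proportions are 0.11111, 0.05556, 0.05556, 0.16667, 0.16667, 0.05556, 0.05556, 0.33333 (working shown to 5 dp, full precision carried).
Each pᵢ ln pᵢ term: 0.11111×(-2.19722)=-0.24414, 0.05556×(-2.89037)=-0.16058, 0.05556×(-2.89037)=-0.16058, 0.16667×(-1.79176)=-0.29863, 0.16667×(-1.79176)=-0.29863, 0.05556×(-2.89037)=-0.16058, 0.05556×(-2.89037)=-0.16058, 0.33333×(-1.09861)=-0.36620.
Sum = -1.84990, so H' = 1.850.

1.850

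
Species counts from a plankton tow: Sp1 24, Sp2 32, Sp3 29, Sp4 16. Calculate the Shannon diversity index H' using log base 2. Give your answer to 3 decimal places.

1.956

Total N = 24+32+29+16 = 101, so the proportions are 0.23762, 0.31683, 0.28713, 0.15842 (working shown to 5 dp, full precision carried).
Each pᵢ log₂ pᵢ term: 0.23762×(-2.07325)=-0.49265, 0.31683×(-1.65821)=-0.52537, 0.28713×(-1.80023)=-0.51690, 0.15842×(-2.65821)=-0.42110.
Sum = -1.95603, so H' = 1.956.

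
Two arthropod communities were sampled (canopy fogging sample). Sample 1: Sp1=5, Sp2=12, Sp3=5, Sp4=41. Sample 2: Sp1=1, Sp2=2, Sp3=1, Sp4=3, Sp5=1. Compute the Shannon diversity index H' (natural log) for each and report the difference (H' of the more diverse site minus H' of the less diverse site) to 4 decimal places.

Sample 1: N=63, proportions 0.079365, 0.190476, 0.079365, 0.650794, giving H' = 0.997584 (working shown to 6 dp, full precision carried).
Sample 2: N=8, proportions 0.125, 0.25, 0.125, 0.375, 0.125, giving H' = 1.494175.
Difference = |0.997584 − 1.494175| = 0.496591, i.e. 0.4966 to 4 decimal places.

0.4966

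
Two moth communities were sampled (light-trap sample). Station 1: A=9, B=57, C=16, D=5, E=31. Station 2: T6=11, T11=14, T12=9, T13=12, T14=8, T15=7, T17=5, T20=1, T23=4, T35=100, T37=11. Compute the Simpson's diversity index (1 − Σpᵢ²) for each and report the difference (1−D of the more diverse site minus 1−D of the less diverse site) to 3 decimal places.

0.002

Station 1: N=118, proportions 0.07627, 0.48305, 0.13559, 0.04237, 0.26271, giving 1−D = 0.67165 (working shown to 5 dp, full precision carried).
Station 2: N=182, proportions 0.06044, 0.07692, 0.04945, 0.06593, 0.04396, 0.03846, 0.02747, 0.00549, 0.02198, 0.54945, 0.06044, giving 1−D = 0.67341.
Difference = |0.67165 − 0.67341| = 0.00176, i.e. 0.002 to 3 decimal places.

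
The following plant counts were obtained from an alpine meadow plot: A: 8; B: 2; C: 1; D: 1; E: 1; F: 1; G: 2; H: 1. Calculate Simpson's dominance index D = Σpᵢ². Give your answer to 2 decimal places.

Total N = 8+2+1+1+1+1+2+1 = 17, so the proportions are 0.4706, 0.1176, 0.0588, 0.0588, 0.0588, 0.0588, 0.1176, 0.0588 (working shown to 4 dp, full precision carried).
D = 0.4706² + 0.1176² + 0.0588² + 0.0588² + 0.0588² + 0.0588² + 0.1176² + 0.0588² = 0.2215 + 0.0138 + 0.0035 + 0.0035 + 0.0035 + 0.0035 + 0.0138 + 0.0035 = 0.2664.
To 2 decimal places, D = 0.27.

0.27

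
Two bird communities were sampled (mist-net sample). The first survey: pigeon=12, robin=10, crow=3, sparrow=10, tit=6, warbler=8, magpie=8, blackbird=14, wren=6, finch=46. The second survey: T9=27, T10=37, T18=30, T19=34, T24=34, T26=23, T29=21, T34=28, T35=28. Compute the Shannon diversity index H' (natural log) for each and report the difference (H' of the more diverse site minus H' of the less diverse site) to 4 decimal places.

0.1915

The first survey: N=123, proportions 0.097561, 0.081301, 0.02439, 0.081301, 0.04878, 0.065041, 0.065041, 0.113821, 0.04878, 0.373984, giving H' = 1.991023 (working shown to 6 dp, full precision carried).
The second survey: N=262, proportions 0.103053, 0.141221, 0.114504, 0.129771, 0.129771, 0.087786, 0.080153, 0.10687, 0.10687, giving H' = 2.182563.
Difference = |1.991023 − 2.182563| = 0.191540, i.e. 0.1915 to 4 decimal places.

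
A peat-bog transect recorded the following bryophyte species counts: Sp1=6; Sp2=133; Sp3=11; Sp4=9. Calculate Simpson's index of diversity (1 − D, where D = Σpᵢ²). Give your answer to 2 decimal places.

0.29

Total N = 6+133+11+9 = 159, so the proportions are 0.0377, 0.8365, 0.0692, 0.0566 (working shown to 4 dp, full precision carried).
D = 0.0377² + 0.8365² + 0.0692² + 0.0566² = 0.0014 + 0.6997 + 0.0048 + 0.0032 = 0.7091.
So 1 − D = 0.2909, i.e. 0.29 to 2 decimal places.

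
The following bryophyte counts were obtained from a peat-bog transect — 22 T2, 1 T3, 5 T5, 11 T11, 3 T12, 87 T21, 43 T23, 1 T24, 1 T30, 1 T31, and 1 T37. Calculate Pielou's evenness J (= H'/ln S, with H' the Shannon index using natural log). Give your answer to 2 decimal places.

Total N = 22+1+5+11+3+87+43+1+1+1+1 = 176, so the proportions are 0.125, 0.0057, 0.0284, 0.0625, 0.017, 0.4943, 0.2443, 0.0057, 0.0057, 0.0057, 0.0057 (working shown to 4 dp, full precision carried).
H' = −Σ pᵢ ln pᵢ = −((-0.2599) + (-0.0294) + (-0.1012) + (-0.1733) + (-0.0694) + (-0.3483) + (-0.3443) + (-0.0294) + (-0.0294) + (-0.0294) + (-0.0294)) = 1.4433.
With S = 11 species, ln S = 2.3979, so J = 1.4433/2.3979 = 0.6019, i.e. 0.60 to 2 decimal places.

0.60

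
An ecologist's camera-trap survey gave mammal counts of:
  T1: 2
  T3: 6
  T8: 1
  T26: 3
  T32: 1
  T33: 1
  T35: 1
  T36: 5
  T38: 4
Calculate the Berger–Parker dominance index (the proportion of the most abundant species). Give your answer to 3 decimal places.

Total N = 2+6+1+3+1+1+1+5+4 = 24, so the proportions are 0.08333, 0.25, 0.04167, 0.125, 0.04167, 0.04167, 0.04167, 0.20833, 0.16667 (working shown to 5 dp, full precision carried).
The largest proportion is 0.25, i.e. d = 0.250 to 3 decimal places.

0.250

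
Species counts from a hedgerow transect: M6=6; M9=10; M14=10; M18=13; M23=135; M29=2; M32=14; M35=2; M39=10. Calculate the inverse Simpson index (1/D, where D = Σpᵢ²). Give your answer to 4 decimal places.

2.1551

Total N = 6+10+10+13+135+2+14+2+10 = 202, so the proportions are 0.029703, 0.049505, 0.049505, 0.0643564, 0.6683168, 0.009901, 0.0693069, 0.009901, 0.049505 (working shown to 7 dp, full precision carried).
D = 0.029703² + 0.049505² + 0.049505² + 0.0643564² + 0.6683168² + 0.009901² + 0.0693069² + 0.009901² + 0.049505² = 0.0008823 + 0.0024507 + 0.0024507 + 0.0041418 + 0.4466474 + 0.0000980 + 0.0048035 + 0.0000980 + 0.0024507 = 0.4640231.
So 1/D = 2.155065, i.e. 2.1551 to 4 decimal places.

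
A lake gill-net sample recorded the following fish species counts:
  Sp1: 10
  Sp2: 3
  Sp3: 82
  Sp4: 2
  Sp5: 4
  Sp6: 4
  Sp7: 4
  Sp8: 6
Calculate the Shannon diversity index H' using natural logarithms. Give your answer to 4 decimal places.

1.1237

Total N = 10+3+82+2+4+4+4+6 = 115, so the proportions are 0.086957, 0.026087, 0.713043, 0.017391, 0.034783, 0.034783, 0.034783, 0.052174 (working shown to 6 dp, full precision carried).
Each pᵢ ln pᵢ term: 0.086957×(-2.442347)=-0.212378, 0.026087×(-3.646320)=-0.095121, 0.713043×(-0.338213)=-0.241160, 0.017391×(-4.051785)=-0.070466, 0.034783×(-3.358638)=-0.116822, 0.034783×(-3.358638)=-0.116822, 0.034783×(-3.358638)=-0.116822, 0.052174×(-2.953173)=-0.154079.
Sum = -1.123671, so H' = 1.1237.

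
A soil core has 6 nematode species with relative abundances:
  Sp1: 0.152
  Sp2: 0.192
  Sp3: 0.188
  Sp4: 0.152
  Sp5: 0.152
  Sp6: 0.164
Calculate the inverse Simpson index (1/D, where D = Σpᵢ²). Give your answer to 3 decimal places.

D = 0.152² + 0.192² + 0.188² + 0.152² + 0.152² + 0.164² = 0.0231040 + 0.0368640 + 0.0353440 + 0.0231040 + 0.0231040 + 0.0268960 = 0.1684160 (working shown to 7 dp, full precision carried).
So 1/D = 5.93768, i.e. 5.938 to 3 decimal places.

5.938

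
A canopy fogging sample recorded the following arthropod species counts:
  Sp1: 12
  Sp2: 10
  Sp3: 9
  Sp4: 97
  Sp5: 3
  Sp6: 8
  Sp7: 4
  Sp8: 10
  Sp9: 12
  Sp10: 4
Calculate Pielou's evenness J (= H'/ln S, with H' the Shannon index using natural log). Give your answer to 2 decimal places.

0.69

Total N = 12+10+9+97+3+8+4+10+12+4 = 169, so the proportions are 0.071, 0.0592, 0.0533, 0.574, 0.0178, 0.0473, 0.0237, 0.0592, 0.071, 0.0237 (working shown to 4 dp, full precision carried).
H' = −Σ pᵢ ln pᵢ = −((-0.1878) + (-0.1673) + (-0.1562) + (-0.3187) + (-0.0716) + (-0.1444) + (-0.0886) + (-0.1673) + (-0.1878) + (-0.0886)) = 1.5782.
With S = 10 species, ln S = 2.3026, so J = 1.5782/2.3026 = 0.6854, i.e. 0.69 to 2 decimal places.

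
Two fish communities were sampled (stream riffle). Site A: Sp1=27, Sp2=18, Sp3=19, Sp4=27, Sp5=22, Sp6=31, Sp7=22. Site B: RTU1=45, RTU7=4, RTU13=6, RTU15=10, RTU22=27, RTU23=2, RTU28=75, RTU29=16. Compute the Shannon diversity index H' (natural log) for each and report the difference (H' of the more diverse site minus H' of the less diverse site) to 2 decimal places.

Site A: N=166, proportions 0.1627, 0.1084, 0.1145, 0.1627, 0.1325, 0.1867, 0.1325, giving H' = 1.9288 (working shown to 4 dp, full precision carried).
Site B: N=185, proportions 0.2432, 0.0216, 0.0324, 0.0541, 0.1459, 0.0108, 0.4054, 0.0865, giving H' = 1.6032.
Difference = |1.9288 − 1.6032| = 0.3256, i.e. 0.33 to 2 decimal places.

0.33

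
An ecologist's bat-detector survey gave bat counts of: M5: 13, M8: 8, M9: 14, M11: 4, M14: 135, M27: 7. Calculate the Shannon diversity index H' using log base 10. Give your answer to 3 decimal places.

0.414

Total N = 13+8+14+4+135+7 = 181, so the proportions are 0.07182, 0.0442, 0.07735, 0.0221, 0.74586, 0.03867 (working shown to 5 dp, full precision carried).
Each pᵢ log₁₀ pᵢ term: 0.07182×(-1.14374)=-0.08215, 0.0442×(-1.35459)=-0.05987, 0.07735×(-1.11155)=-0.08598, 0.0221×(-1.65562)=-0.03659, 0.74586×(-0.12734)=-0.09498, 0.03867×(-1.41258)=-0.05463.
Sum = -0.41419, so H' = 0.414.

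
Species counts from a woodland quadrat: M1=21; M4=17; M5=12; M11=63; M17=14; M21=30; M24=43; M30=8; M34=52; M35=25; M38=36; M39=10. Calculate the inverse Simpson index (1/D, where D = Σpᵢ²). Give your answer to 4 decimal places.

Total N = 21+17+12+63+14+30+43+8+52+25+36+10 = 331, so the proportions are 0.06344411, 0.05135952, 0.03625378, 0.19033233, 0.04229607, 0.09063444, 0.12990937, 0.02416918, 0.1570997, 0.0755287, 0.10876133, 0.03021148 (working shown to 8 dp, full precision carried).
D = 0.06344411² + 0.05135952² + 0.03625378² + 0.19033233² + 0.04229607² + 0.09063444² + 0.12990937² + 0.02416918² + 0.1570997² + 0.0755287² + 0.10876133² + 0.03021148² = 0.00402515 + 0.00263780 + 0.00131434 + 0.03622639 + 0.00178896 + 0.00821460 + 0.01687644 + 0.00058415 + 0.02468032 + 0.00570458 + 0.01182903 + 0.00091273 = 0.11479450.
So 1/D = 8.711219, i.e. 8.7112 to 4 decimal places.

8.7112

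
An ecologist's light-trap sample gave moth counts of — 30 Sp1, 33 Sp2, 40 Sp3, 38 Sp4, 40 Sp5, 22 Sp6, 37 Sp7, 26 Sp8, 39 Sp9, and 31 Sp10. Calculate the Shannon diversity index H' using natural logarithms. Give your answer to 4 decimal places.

Total N = 30+33+40+38+40+22+37+26+39+31 = 336, so the proportions are 0.089286, 0.098214, 0.119048, 0.113095, 0.119048, 0.065476, 0.110119, 0.077381, 0.116071, 0.092262 (working shown to 6 dp, full precision carried).
Each pᵢ ln pᵢ term: 0.089286×(-2.415914)=-0.215707, 0.098214×(-2.320604)=-0.227916, 0.119048×(-2.128232)=-0.253361, 0.113095×(-2.179525)=-0.246494, 0.119048×(-2.128232)=-0.253361, 0.065476×(-2.726069)=-0.178493, 0.110119×(-2.206193)=-0.242944, 0.077381×(-2.559015)=-0.198019, 0.116071×(-2.153550)=-0.249966, 0.092262×(-2.383124)=-0.219872.
Sum = -2.286131, so H' = 2.2861.

2.2861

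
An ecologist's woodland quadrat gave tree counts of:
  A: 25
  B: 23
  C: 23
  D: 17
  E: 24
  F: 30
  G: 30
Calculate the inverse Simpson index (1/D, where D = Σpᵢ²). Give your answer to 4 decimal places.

6.8040

Total N = 25+23+23+17+24+30+30 = 172, so the proportions are 0.14534884, 0.13372093, 0.13372093, 0.09883721, 0.13953488, 0.1744186, 0.1744186 (working shown to 8 dp, full precision carried).
D = 0.14534884² + 0.13372093² + 0.13372093² + 0.09883721² + 0.13953488² + 0.1744186² + 0.1744186² = 0.02112628 + 0.01788129 + 0.01788129 + 0.00976879 + 0.01946998 + 0.03042185 + 0.03042185 = 0.14697134.
So 1/D = 6.804048, i.e. 6.8040 to 4 decimal places.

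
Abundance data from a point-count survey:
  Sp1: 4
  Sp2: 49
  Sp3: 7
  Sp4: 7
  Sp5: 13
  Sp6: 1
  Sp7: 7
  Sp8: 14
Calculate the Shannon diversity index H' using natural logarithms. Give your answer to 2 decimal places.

Total N = 4+49+7+7+13+1+7+14 = 102, so the proportions are 0.0392, 0.4804, 0.0686, 0.0686, 0.1275, 0.0098, 0.0686, 0.1373 (working shown to 4 dp, full precision carried).
Each pᵢ ln pᵢ term: 0.0392×(-3.2387)=-0.1270, 0.4804×(-0.7332)=-0.3522, 0.0686×(-2.6791)=-0.1839, 0.0686×(-2.6791)=-0.1839, 0.1275×(-2.0600)=-0.2626, 0.0098×(-4.6250)=-0.0453, 0.0686×(-2.6791)=-0.1839, 0.1373×(-1.9859)=-0.2726.
Sum = -1.6113, so H' = 1.61.

1.61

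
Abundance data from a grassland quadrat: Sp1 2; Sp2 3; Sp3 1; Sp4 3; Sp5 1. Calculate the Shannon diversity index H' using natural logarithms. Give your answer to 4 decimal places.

1.5048

Total N = 2+3+1+3+1 = 10, so the proportions are 0.2, 0.3, 0.1, 0.3, 0.1 (working shown to 6 dp, full precision carried).
Each pᵢ ln pᵢ term: 0.2×(-1.609438)=-0.321888, 0.3×(-1.203973)=-0.361192, 0.1×(-2.302585)=-0.230259, 0.3×(-1.203973)=-0.361192, 0.1×(-2.302585)=-0.230259.
Sum = -1.504788, so H' = 1.5048.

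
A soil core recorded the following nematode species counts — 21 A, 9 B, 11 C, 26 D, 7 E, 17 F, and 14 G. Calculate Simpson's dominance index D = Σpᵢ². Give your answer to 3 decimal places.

Total N = 21+9+11+26+7+17+14 = 105, so the proportions are 0.2, 0.08571, 0.10476, 0.24762, 0.06667, 0.1619, 0.13333 (working shown to 5 dp, full precision carried).
D = 0.2² + 0.08571² + 0.10476² + 0.24762² + 0.06667² + 0.1619² + 0.13333² = 0.04000 + 0.00735 + 0.01098 + 0.06132 + 0.00444 + 0.02621 + 0.01778 = 0.16807.
To 3 decimal places, D = 0.168.

0.168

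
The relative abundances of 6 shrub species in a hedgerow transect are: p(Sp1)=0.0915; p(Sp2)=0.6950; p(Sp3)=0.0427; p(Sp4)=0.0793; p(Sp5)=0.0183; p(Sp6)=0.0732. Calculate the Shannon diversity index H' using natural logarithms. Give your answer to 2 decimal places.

Each pᵢ ln pᵢ term (working shown to 4 dp, full precision carried): 0.0915×(-2.3914)=-0.2188, 0.695×(-0.3638)=-0.2529, 0.0427×(-3.1536)=-0.1347, 0.0793×(-2.5345)=-0.2010, 0.0183×(-4.0009)=-0.0732, 0.0732×(-2.6146)=-0.1914.
Sum = -1.0719, so H' = 1.07.

1.07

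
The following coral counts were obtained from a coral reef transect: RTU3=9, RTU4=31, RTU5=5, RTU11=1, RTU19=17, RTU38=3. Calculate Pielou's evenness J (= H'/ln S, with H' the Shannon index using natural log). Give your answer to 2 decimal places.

Total N = 9+31+5+1+17+3 = 66, so the proportions are 0.1364, 0.4697, 0.0758, 0.0152, 0.2576, 0.0455 (working shown to 4 dp, full precision carried).
H' = −Σ pᵢ ln pᵢ = −((-0.2717) + (-0.3549) + (-0.1955) + (-0.0635) + (-0.3494) + (-0.1405)) = 1.3755.
With S = 6 species, ln S = 1.7918, so J = 1.3755/1.7918 = 0.7677, i.e. 0.77 to 2 decimal places.

0.77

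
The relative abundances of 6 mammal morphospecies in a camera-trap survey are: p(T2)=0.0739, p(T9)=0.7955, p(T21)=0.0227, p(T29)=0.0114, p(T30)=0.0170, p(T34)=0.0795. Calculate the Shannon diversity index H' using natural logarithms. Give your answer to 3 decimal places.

0.782

Each pᵢ ln pᵢ term (working shown to 5 dp, full precision carried): 0.0739×(-2.60504)=-0.19251, 0.7955×(-0.22878)=-0.18200, 0.0227×(-3.78539)=-0.08593, 0.0114×(-4.47414)=-0.05101, 0.017×(-4.07454)=-0.06927, 0.0795×(-2.53200)=-0.20129.
Sum = -0.78201, so H' = 0.782.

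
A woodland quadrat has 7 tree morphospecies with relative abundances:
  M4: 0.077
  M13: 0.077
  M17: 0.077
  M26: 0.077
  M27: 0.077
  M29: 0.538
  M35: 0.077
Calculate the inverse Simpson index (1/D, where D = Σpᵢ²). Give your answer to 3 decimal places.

D = 0.077² + 0.077² + 0.077² + 0.077² + 0.077² + 0.538² + 0.077² = 0.005929 + 0.005929 + 0.005929 + 0.005929 + 0.005929 + 0.289444 + 0.005929 = 0.325018 (working shown to 6 dp, full precision carried).
So 1/D = 3.07675, i.e. 3.077 to 3 decimal places.

3.077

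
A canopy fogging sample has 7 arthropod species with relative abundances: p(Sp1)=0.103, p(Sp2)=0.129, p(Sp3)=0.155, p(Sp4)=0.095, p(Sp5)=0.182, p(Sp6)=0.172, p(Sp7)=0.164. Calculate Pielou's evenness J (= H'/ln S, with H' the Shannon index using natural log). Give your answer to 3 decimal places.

0.987

H' = −Σ pᵢ ln pᵢ = −((-0.23412) + (-0.26418) + (-0.28897) + (-0.22362) + (-0.31008) + (-0.30276) + (-0.29649)) = 1.92024 (working shown to 5 dp, full precision carried).
With S = 7 species, ln S = 1.94591, so J = 1.92024/1.94591 = 0.98681, i.e. 0.987 to 3 decimal places.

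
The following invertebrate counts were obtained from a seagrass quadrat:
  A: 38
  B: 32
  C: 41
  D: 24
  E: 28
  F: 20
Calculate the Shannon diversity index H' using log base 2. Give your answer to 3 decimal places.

Total N = 38+32+41+24+28+20 = 183, so the proportions are 0.20765, 0.17486, 0.22404, 0.13115, 0.15301, 0.10929 (working shown to 5 dp, full precision carried).
Each pᵢ log₂ pᵢ term: 0.20765×(-2.26777)=-0.47090, 0.17486×(-2.51570)=-0.43990, 0.22404×(-2.15815)=-0.48352, 0.13115×(-2.93074)=-0.38436, 0.15301×(-2.70834)=-0.41439, 0.10929×(-3.19377)=-0.34905.
Sum = -2.54212, so H' = 2.542.

2.542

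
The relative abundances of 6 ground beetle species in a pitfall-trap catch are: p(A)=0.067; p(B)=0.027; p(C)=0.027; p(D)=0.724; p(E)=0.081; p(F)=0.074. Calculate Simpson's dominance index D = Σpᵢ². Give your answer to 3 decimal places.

0.542

D = 0.067² + 0.027² + 0.027² + 0.724² + 0.081² + 0.074² = 0.00449 + 0.00073 + 0.00073 + 0.52418 + 0.00656 + 0.00548 = 0.54216 (working shown to 5 dp, full precision carried).
To 3 decimal places, D = 0.542.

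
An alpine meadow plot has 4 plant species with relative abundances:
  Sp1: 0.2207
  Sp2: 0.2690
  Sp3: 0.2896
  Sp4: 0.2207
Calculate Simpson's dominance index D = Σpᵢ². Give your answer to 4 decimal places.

0.2536

D = 0.2207² + 0.269² + 0.2896² + 0.2207² = 0.048708 + 0.072361 + 0.083868 + 0.048708 = 0.253646 (working shown to 6 dp, full precision carried).
To 4 decimal places, D = 0.2536.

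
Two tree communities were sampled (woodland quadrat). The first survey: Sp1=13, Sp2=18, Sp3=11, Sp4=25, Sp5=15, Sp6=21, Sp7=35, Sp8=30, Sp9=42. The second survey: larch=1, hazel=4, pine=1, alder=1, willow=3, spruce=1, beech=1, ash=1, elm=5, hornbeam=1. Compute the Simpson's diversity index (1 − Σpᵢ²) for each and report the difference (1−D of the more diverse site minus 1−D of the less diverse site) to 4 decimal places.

The first survey: N=210, proportions 0.061905, 0.085714, 0.052381, 0.119048, 0.071429, 0.1, 0.166667, 0.142857, 0.2, giving 1−D = 0.868617 (working shown to 6 dp, full precision carried).
The second survey: N=19, proportions 0.052632, 0.210526, 0.052632, 0.052632, 0.157895, 0.052632, 0.052632, 0.052632, 0.263158, 0.052632, giving 1−D = 0.842105.
Difference = |0.868617 − 0.842105| = 0.026512, i.e. 0.0265 to 4 decimal places.

0.0265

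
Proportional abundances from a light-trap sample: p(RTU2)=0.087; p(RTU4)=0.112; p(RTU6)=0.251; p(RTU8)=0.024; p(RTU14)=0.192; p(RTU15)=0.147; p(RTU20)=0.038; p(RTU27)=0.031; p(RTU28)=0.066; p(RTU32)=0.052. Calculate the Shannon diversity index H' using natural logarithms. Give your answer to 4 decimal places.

Each pᵢ ln pᵢ term (working shown to 6 dp, full precision carried): 0.087×(-2.441847)=-0.212441, 0.112×(-2.189256)=-0.245197, 0.251×(-1.382302)=-0.346958, 0.024×(-3.729701)=-0.089513, 0.192×(-1.650260)=-0.316850, 0.147×(-1.917323)=-0.281846, 0.038×(-3.270169)=-0.124266, 0.031×(-3.473768)=-0.107687, 0.066×(-2.718101)=-0.179395, 0.052×(-2.956512)=-0.153739.
Sum = -2.057891, so H' = 2.0579.

2.0579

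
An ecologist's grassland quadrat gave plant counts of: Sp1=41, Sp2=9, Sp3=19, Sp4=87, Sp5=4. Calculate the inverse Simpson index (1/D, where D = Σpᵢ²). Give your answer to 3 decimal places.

2.637

Total N = 41+9+19+87+4 = 160, so the proportions are 0.25625, 0.05625, 0.11875, 0.54375, 0.025 (working shown to 6 dp, full precision carried).
D = 0.25625² + 0.05625² + 0.11875² + 0.54375² + 0.025² = 0.065664 + 0.003164 + 0.014102 + 0.295664 + 0.000625 = 0.379219.
So 1/D = 2.63700, i.e. 2.637 to 3 decimal places.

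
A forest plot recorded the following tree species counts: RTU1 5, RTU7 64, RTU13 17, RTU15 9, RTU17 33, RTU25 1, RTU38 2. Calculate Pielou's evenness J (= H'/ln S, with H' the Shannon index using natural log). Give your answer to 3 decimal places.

0.705

Total N = 5+64+17+9+33+1+2 = 131, so the proportions are 0.03817, 0.48855, 0.12977, 0.0687, 0.25191, 0.00763, 0.01527 (working shown to 5 dp, full precision carried).
H' = −Σ pᵢ ln pᵢ = −((-0.12465) + (-0.34996) + (-0.26499) + (-0.18398) + (-0.34730) + (-0.03722) + (-0.06385)) = 1.37194.
With S = 7 species, ln S = 1.94591, so J = 1.37194/1.94591 = 0.70504, i.e. 0.705 to 3 decimal places.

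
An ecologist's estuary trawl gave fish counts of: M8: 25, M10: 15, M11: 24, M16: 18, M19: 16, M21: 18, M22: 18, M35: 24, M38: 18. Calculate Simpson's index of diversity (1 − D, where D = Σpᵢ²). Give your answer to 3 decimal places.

Total N = 25+15+24+18+16+18+18+24+18 = 176, so the proportions are 0.14205, 0.08523, 0.13636, 0.10227, 0.09091, 0.10227, 0.10227, 0.13636, 0.10227 (working shown to 5 dp, full precision carried).
D = 0.14205² + 0.08523² + 0.13636² + 0.10227² + 0.09091² + 0.10227² + 0.10227² + 0.13636² + 0.10227² = 0.02018 + 0.00726 + 0.01860 + 0.01046 + 0.00826 + 0.01046 + 0.01046 + 0.01860 + 0.01046 = 0.11473.
So 1 − D = 0.88527, i.e. 0.885 to 3 decimal places.

0.885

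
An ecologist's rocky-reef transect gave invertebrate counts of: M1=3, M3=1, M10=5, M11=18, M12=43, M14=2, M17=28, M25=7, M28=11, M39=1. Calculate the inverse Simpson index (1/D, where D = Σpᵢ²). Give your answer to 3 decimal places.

4.471

Total N = 3+1+5+18+43+2+28+7+11+1 = 119, so the proportions are 0.0252101, 0.0084034, 0.0420168, 0.1512605, 0.3613445, 0.0168067, 0.2352941, 0.0588235, 0.092437, 0.0084034 (working shown to 7 dp, full precision carried).
D = 0.0252101² + 0.0084034² + 0.0420168² + 0.1512605² + 0.3613445² + 0.0168067² + 0.2352941² + 0.0588235² + 0.092437² + 0.0084034² = 0.0006355 + 0.0000706 + 0.0017654 + 0.0228797 + 0.1305699 + 0.0002825 + 0.0553633 + 0.0034602 + 0.0085446 + 0.0000706 = 0.2236424.
So 1/D = 4.47142, i.e. 4.471 to 3 decimal places.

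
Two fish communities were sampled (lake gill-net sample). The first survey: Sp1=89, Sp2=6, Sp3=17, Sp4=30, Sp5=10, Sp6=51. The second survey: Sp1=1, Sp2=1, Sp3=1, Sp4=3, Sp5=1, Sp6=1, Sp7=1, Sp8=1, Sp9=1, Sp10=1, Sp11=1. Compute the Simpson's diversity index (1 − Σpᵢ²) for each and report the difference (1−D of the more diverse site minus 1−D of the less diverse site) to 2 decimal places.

The first survey: N=203, proportions 0.4384, 0.0296, 0.0837, 0.1478, 0.0493, 0.2512, giving 1−D = 0.7125 (working shown to 4 dp, full precision carried).
The second survey: N=13, proportions 0.0769, 0.0769, 0.0769, 0.2308, 0.0769, 0.0769, 0.0769, 0.0769, 0.0769, 0.0769, 0.0769, giving 1−D = 0.8876.
Difference = |0.7125 − 0.8876| = 0.1751, i.e. 0.18 to 2 decimal places.

0.18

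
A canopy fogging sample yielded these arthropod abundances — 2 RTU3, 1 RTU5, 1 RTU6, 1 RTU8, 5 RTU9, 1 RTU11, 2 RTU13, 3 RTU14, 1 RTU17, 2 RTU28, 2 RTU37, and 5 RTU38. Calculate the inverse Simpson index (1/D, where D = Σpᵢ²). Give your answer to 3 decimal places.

Total N = 2+1+1+1+5+1+2+3+1+2+2+5 = 26, so the proportions are 0.0769231, 0.0384615, 0.0384615, 0.0384615, 0.1923077, 0.0384615, 0.0769231, 0.1153846, 0.0384615, 0.0769231, 0.0769231, 0.1923077 (working shown to 7 dp, full precision carried).
D = 0.0769231² + 0.0384615² + 0.0384615² + 0.0384615² + 0.1923077² + 0.0384615² + 0.0769231² + 0.1153846² + 0.0384615² + 0.0769231² + 0.0769231² + 0.1923077² = 0.0059172 + 0.0014793 + 0.0014793 + 0.0014793 + 0.0369822 + 0.0014793 + 0.0059172 + 0.0133136 + 0.0014793 + 0.0059172 + 0.0059172 + 0.0369822 = 0.1183432.
So 1/D = 8.45000, i.e. 8.450 to 3 decimal places.

8.450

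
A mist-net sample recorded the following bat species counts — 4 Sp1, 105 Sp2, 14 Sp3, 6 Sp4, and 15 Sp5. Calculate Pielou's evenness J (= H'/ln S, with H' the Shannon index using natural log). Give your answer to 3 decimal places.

0.574

Total N = 4+105+14+6+15 = 144, so the proportions are 0.02778, 0.72917, 0.09722, 0.04167, 0.10417 (working shown to 5 dp, full precision carried).
H' = −Σ pᵢ ln pᵢ = −((-0.09954) + (-0.23031) + (-0.22660) + (-0.13242) + (-0.23560)) = 0.92447.
With S = 5 species, ln S = 1.60944, so J = 0.92447/1.60944 = 0.57441, i.e. 0.574 to 3 decimal places.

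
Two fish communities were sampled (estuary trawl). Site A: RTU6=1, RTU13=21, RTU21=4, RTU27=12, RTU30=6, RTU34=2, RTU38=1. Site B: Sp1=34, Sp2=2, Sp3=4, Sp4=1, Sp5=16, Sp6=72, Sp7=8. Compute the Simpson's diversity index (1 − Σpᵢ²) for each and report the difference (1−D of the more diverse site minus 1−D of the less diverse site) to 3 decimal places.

Site A: N=47, proportions 0.02128, 0.44681, 0.08511, 0.25532, 0.12766, 0.04255, 0.02128, giving 1−D = 0.70892 (working shown to 5 dp, full precision carried).
Site B: N=137, proportions 0.24818, 0.0146, 0.0292, 0.0073, 0.11679, 0.52555, 0.05839, giving 1−D = 0.64404.
Difference = |0.70892 − 0.64404| = 0.06488, i.e. 0.065 to 3 decimal places.

0.065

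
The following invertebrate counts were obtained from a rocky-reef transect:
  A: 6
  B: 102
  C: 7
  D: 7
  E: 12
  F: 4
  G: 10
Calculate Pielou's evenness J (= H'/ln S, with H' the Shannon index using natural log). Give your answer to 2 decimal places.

Total N = 6+102+7+7+12+4+10 = 148, so the proportions are 0.0405, 0.6892, 0.0473, 0.0473, 0.0811, 0.027, 0.0676 (working shown to 4 dp, full precision carried).
H' = −Σ pᵢ ln pᵢ = −((-0.1300) + (-0.2565) + (-0.1443) + (-0.1443) + (-0.2037) + (-0.0976) + (-0.1821)) = 1.1585.
With S = 7 species, ln S = 1.9459, so J = 1.1585/1.9459 = 0.5953, i.e. 0.60 to 2 decimal places.

0.60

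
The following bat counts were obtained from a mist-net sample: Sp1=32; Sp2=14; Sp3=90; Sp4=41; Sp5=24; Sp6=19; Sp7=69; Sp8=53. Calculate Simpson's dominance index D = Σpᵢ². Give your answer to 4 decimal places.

Total N = 32+14+90+41+24+19+69+53 = 342, so the proportions are 0.093567, 0.040936, 0.263158, 0.119883, 0.070175, 0.055556, 0.201754, 0.154971 (working shown to 6 dp, full precision carried).
D = 0.093567² + 0.040936² + 0.263158² + 0.119883² + 0.070175² + 0.055556² + 0.201754² + 0.154971² = 0.008755 + 0.001676 + 0.069252 + 0.014372 + 0.004925 + 0.003086 + 0.040705 + 0.024016 = 0.166786.
To 4 decimal places, D = 0.1668.

0.1668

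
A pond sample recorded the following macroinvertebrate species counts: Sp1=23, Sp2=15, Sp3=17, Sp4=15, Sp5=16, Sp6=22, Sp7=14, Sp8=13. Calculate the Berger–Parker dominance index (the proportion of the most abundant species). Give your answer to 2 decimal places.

Total N = 23+15+17+15+16+22+14+13 = 135, so the proportions are 0.1704, 0.1111, 0.1259, 0.1111, 0.1185, 0.163, 0.1037, 0.0963 (working shown to 4 dp, full precision carried).
The largest proportion is 0.1704, i.e. d = 0.17 to 2 decimal places.

0.17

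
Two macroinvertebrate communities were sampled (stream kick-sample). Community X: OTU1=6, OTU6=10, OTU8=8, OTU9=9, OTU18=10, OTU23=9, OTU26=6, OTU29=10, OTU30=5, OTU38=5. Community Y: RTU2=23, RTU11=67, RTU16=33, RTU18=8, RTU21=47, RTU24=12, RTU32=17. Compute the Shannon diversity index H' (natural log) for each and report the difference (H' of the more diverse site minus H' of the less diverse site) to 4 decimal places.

Community X: N=78, proportions 0.076923, 0.128205, 0.102564, 0.115385, 0.128205, 0.115385, 0.076923, 0.128205, 0.064103, 0.064103, giving H' = 2.268778 (working shown to 6 dp, full precision carried).
Community Y: N=207, proportions 0.111111, 0.323671, 0.15942, 0.038647, 0.227053, 0.057971, 0.082126, giving H' = 1.734692.
Difference = |2.268778 − 1.734692| = 0.534086, i.e. 0.5341 to 4 decimal places.

0.5341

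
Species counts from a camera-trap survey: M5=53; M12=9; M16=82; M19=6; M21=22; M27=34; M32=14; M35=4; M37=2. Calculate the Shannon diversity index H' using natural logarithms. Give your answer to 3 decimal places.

Total N = 53+9+82+6+22+34+14+4+2 = 226, so the proportions are 0.23451, 0.03982, 0.36283, 0.02655, 0.09735, 0.15044, 0.06195, 0.0177, 0.00885 (working shown to 5 dp, full precision carried).
Each pᵢ ln pᵢ term: 0.23451×(-1.45024)=-0.34010, 0.03982×(-3.22331)=-0.12836, 0.36283×(-1.01382)=-0.36784, 0.02655×(-3.62878)=-0.09634, 0.09735×(-2.32949)=-0.22676, 0.15044×(-1.89417)=-0.28496, 0.06195×(-2.78148)=-0.17230, 0.0177×(-4.03424)=-0.07140, 0.00885×(-4.72739)=-0.04184.
Sum = -1.72992, so H' = 1.730.

1.730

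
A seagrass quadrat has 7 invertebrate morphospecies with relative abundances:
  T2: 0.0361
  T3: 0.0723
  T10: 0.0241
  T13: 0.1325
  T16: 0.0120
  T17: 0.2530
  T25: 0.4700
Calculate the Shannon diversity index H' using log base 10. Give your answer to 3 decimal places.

0.618

Each pᵢ log₁₀ pᵢ term (working shown to 5 dp, full precision carried): 0.0361×(-1.44249)=-0.05207, 0.0723×(-1.14086)=-0.08248, 0.0241×(-1.61798)=-0.03899, 0.1325×(-0.87778)=-0.11631, 0.012×(-1.92082)=-0.02305, 0.253×(-0.59688)=-0.15101, 0.47×(-0.32790)=-0.15411.
Sum = -0.61803, so H' = 0.618.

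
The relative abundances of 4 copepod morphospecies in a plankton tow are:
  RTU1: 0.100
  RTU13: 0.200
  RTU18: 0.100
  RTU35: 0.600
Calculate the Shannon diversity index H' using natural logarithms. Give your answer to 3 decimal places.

Each pᵢ ln pᵢ term (working shown to 5 dp, full precision carried): 0.1×(-2.30259)=-0.23026, 0.2×(-1.60944)=-0.32189, 0.1×(-2.30259)=-0.23026, 0.6×(-0.51083)=-0.30650.
Sum = -1.08890, so H' = 1.089.

1.089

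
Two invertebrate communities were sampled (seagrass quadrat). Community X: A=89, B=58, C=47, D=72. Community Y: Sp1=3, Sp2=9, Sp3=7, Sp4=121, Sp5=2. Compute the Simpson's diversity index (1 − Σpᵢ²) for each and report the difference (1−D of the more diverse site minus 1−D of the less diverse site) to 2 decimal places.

Community X: N=266, proportions 0.3346, 0.218, 0.1767, 0.2707, giving 1−D = 0.7360 (working shown to 4 dp, full precision carried).
Community Y: N=142, proportions 0.0211, 0.0634, 0.0493, 0.8521, 0.0141, giving 1−D = 0.2668.
Difference = |0.7360 − 0.2668| = 0.4692, i.e. 0.47 to 2 decimal places.

0.47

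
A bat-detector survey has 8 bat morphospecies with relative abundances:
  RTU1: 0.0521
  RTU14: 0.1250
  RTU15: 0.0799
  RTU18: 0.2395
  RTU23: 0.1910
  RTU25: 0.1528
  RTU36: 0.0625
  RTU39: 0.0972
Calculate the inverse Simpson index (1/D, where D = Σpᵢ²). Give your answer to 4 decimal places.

6.4405

D = 0.0521² + 0.125² + 0.0799² + 0.2395² + 0.191² + 0.1528² + 0.0625² + 0.0972² = 0.00271441 + 0.01562500 + 0.00638401 + 0.05736025 + 0.03648100 + 0.02334784 + 0.00390625 + 0.00944784 = 0.15526660 (working shown to 8 dp, full precision carried).
So 1/D = 6.440535, i.e. 6.4405 to 4 decimal places.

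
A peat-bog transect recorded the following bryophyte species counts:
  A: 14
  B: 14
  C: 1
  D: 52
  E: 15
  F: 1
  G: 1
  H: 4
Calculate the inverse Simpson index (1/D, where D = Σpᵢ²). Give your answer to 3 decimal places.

3.115

Total N = 14+14+1+52+15+1+1+4 = 102, so the proportions are 0.137255, 0.137255, 0.009804, 0.509804, 0.147059, 0.009804, 0.009804, 0.039216 (working shown to 6 dp, full precision carried).
D = 0.137255² + 0.137255² + 0.009804² + 0.509804² + 0.147059² + 0.009804² + 0.009804² + 0.039216² = 0.018839 + 0.018839 + 0.000096 + 0.259900 + 0.021626 + 0.000096 + 0.000096 + 0.001538 = 0.321030.
So 1/D = 3.11497, i.e. 3.115 to 3 decimal places.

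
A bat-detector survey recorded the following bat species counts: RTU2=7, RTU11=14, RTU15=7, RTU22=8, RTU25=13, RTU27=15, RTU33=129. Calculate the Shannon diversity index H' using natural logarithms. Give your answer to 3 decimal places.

Total N = 7+14+7+8+13+15+129 = 193, so the proportions are 0.03627, 0.07254, 0.03627, 0.04145, 0.06736, 0.07772, 0.66839 (working shown to 5 dp, full precision carried).
Each pᵢ ln pᵢ term: 0.03627×(-3.31678)=-0.12030, 0.07254×(-2.62363)=-0.19032, 0.03627×(-3.31678)=-0.12030, 0.04145×(-3.18325)=-0.13195, 0.06736×(-2.69774)=-0.18171, 0.07772×(-2.55464)=-0.19855, 0.66839×(-0.40288)=-0.26928.
Sum = -1.21240, so H' = 1.212.

1.212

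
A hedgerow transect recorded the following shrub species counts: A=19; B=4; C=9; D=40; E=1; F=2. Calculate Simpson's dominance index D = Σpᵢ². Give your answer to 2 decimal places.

Total N = 19+4+9+40+1+2 = 75, so the proportions are 0.2533, 0.0533, 0.12, 0.5333, 0.0133, 0.0267 (working shown to 4 dp, full precision carried).
D = 0.2533² + 0.0533² + 0.12² + 0.5333² + 0.0133² + 0.0267² = 0.0642 + 0.0028 + 0.0144 + 0.2844 + 0.0002 + 0.0007 = 0.3668.
To 2 decimal places, D = 0.37.

0.37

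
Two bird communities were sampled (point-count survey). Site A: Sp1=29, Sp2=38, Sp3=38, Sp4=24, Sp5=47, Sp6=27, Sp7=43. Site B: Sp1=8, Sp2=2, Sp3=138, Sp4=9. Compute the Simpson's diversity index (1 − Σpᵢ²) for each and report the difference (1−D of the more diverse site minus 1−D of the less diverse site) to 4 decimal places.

0.6284

Site A: N=246, proportions 0.117886, 0.154472, 0.154472, 0.097561, 0.191057, 0.109756, 0.174797, giving 1−D = 0.849759 (working shown to 6 dp, full precision carried).
Site B: N=157, proportions 0.050955, 0.012739, 0.878981, 0.057325, giving 1−D = 0.221348.
Difference = |0.849759 − 0.221348| = 0.628411, i.e. 0.6284 to 4 decimal places.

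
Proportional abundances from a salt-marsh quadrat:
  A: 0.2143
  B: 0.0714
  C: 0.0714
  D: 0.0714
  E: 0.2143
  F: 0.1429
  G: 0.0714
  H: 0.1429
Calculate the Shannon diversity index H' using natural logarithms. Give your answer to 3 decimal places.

Each pᵢ ln pᵢ term (working shown to 5 dp, full precision carried): 0.2143×(-1.54038)=-0.33010, 0.0714×(-2.63946)=-0.18846, 0.0714×(-2.63946)=-0.18846, 0.0714×(-2.63946)=-0.18846, 0.2143×(-1.54038)=-0.33010, 0.1429×(-1.94561)=-0.27803, 0.0714×(-2.63946)=-0.18846, 0.1429×(-1.94561)=-0.27803.
Sum = -1.97009, so H' = 1.970.

1.970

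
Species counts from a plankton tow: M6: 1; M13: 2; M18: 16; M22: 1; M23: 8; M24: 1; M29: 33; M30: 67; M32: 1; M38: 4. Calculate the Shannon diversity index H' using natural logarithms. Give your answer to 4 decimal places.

Total N = 1+2+16+1+8+1+33+67+1+4 = 134, so the proportions are 0.007463, 0.014925, 0.119403, 0.007463, 0.059701, 0.007463, 0.246269, 0.5, 0.007463, 0.029851 (working shown to 6 dp, full precision carried).
Each pᵢ ln pᵢ term: 0.007463×(-4.897840)=-0.036551, 0.014925×(-4.204693)=-0.062757, 0.119403×(-2.125251)=-0.253761, 0.007463×(-4.897840)=-0.036551, 0.059701×(-2.818398)=-0.168263, 0.007463×(-4.897840)=-0.036551, 0.246269×(-1.401332)=-0.345104, 0.5×(-0.693147)=-0.346574, 0.007463×(-4.897840)=-0.036551, 0.029851×(-3.511545)=-0.104822.
Sum = -1.427485, so H' = 1.4275.

1.4275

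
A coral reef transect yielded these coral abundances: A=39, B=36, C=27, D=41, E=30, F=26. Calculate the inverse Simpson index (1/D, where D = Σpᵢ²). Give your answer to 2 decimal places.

Total N = 39+36+27+41+30+26 = 199, so the proportions are 0.19598, 0.180905, 0.135678, 0.20603, 0.150754, 0.130653 (working shown to 6 dp, full precision carried).
D = 0.19598² + 0.180905² + 0.135678² + 0.20603² + 0.150754² + 0.130653² = 0.038408 + 0.032726 + 0.018409 + 0.042448 + 0.022727 + 0.017070 = 0.171789.
So 1/D = 5.8211, i.e. 5.82 to 2 decimal places.

5.82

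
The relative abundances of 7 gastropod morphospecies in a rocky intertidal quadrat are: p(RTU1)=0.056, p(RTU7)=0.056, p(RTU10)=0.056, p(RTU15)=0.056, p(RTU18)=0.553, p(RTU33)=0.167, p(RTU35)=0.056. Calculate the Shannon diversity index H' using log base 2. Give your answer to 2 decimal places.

Each pᵢ log₂ pᵢ term (working shown to 4 dp, full precision carried): 0.056×(-4.1584)=-0.2329, 0.056×(-4.1584)=-0.2329, 0.056×(-4.1584)=-0.2329, 0.056×(-4.1584)=-0.2329, 0.553×(-0.8546)=-0.4726, 0.167×(-2.5821)=-0.4312, 0.056×(-4.1584)=-0.2329.
Sum = -2.0682, so H' = 2.07.

2.07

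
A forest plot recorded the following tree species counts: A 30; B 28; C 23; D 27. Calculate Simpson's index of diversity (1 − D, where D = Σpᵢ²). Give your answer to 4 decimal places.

0.7478

Total N = 30+28+23+27 = 108, so the proportions are 0.277778, 0.259259, 0.212963, 0.25 (working shown to 6 dp, full precision carried).
D = 0.277778² + 0.259259² + 0.212963² + 0.25² = 0.077160 + 0.067215 + 0.045353 + 0.062500 = 0.252229.
So 1 − D = 0.747771, i.e. 0.7478 to 4 decimal places.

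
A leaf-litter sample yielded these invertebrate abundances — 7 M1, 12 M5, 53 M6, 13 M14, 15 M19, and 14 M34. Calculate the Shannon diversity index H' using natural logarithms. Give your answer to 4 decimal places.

Total N = 7+12+53+13+15+14 = 114, so the proportions are 0.061404, 0.105263, 0.464912, 0.114035, 0.131579, 0.122807 (working shown to 6 dp, full precision carried).
Each pᵢ ln pᵢ term: 0.061404×(-2.790288)=-0.171333, 0.105263×(-2.251292)=-0.236978, 0.464912×(-0.765907)=-0.356079, 0.114035×(-2.171249)=-0.247599, 0.131579×(-2.028148)=-0.266862, 0.122807×(-2.097141)=-0.257544.
Sum = -1.536395, so H' = 1.5364.

1.5364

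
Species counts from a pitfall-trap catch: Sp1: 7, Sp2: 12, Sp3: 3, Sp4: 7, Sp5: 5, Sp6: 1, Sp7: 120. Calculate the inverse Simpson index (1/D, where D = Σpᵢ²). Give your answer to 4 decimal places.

1.6369

Total N = 7+12+3+7+5+1+120 = 155, so the proportions are 0.0451613, 0.0774194, 0.0193548, 0.0451613, 0.0322581, 0.0064516, 0.7741935 (working shown to 7 dp, full precision carried).
D = 0.0451613² + 0.0774194² + 0.0193548² + 0.0451613² + 0.0322581² + 0.0064516² + 0.7741935² = 0.0020395 + 0.0059938 + 0.0003746 + 0.0020395 + 0.0010406 + 0.0000416 + 0.5993757 = 0.6109053.
So 1/D = 1.636915, i.e. 1.6369 to 4 decimal places.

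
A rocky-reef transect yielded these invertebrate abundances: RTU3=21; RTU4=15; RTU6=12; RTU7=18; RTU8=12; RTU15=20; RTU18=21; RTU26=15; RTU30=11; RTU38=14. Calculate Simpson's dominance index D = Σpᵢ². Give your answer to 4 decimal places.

0.1053

Total N = 21+15+12+18+12+20+21+15+11+14 = 159, so the proportions are 0.132075, 0.09434, 0.075472, 0.113208, 0.075472, 0.125786, 0.132075, 0.09434, 0.069182, 0.08805 (working shown to 6 dp, full precision carried).
D = 0.132075² + 0.09434² + 0.075472² + 0.113208² + 0.075472² + 0.125786² + 0.132075² + 0.09434² + 0.069182² + 0.08805² = 0.017444 + 0.008900 + 0.005696 + 0.012816 + 0.005696 + 0.015822 + 0.017444 + 0.008900 + 0.004786 + 0.007753 = 0.105257.
To 4 decimal places, D = 0.1053.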